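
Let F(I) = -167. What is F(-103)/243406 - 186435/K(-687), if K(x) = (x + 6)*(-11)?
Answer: -15126882869/607784782 ≈ -24.889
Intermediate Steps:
K(x) = -66 - 11*x (K(x) = (6 + x)*(-11) = -66 - 11*x)
F(-103)/243406 - 186435/K(-687) = -167/243406 - 186435/(-66 - 11*(-687)) = -167*1/243406 - 186435/(-66 + 7557) = -167/243406 - 186435/7491 = -167/243406 - 186435*1/7491 = -167/243406 - 62145/2497 = -15126882869/607784782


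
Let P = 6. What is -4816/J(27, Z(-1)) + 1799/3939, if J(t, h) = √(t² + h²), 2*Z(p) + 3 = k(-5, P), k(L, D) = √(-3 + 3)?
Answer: 1799/3939 - 9632*√13/195 ≈ -177.64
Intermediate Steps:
k(L, D) = 0 (k(L, D) = √0 = 0)
Z(p) = -3/2 (Z(p) = -3/2 + (½)*0 = -3/2 + 0 = -3/2)
J(t, h) = √(h² + t²)
-4816/J(27, Z(-1)) + 1799/3939 = -4816/√((-3/2)² + 27²) + 1799/3939 = -4816/√(9/4 + 729) + 1799*(1/3939) = -4816*2*√13/195 + 1799/3939 = -9632*√13/195 + 1799/3939 = 1799/3939 - 9632*√13/195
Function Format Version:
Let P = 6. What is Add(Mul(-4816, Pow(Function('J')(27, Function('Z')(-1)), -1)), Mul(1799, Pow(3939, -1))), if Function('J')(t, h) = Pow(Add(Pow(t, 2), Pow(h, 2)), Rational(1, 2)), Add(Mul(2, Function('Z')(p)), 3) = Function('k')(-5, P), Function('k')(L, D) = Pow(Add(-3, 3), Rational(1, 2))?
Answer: Add(Rational(1799, 3939), Mul(Rational(-9632, 195), Pow(13, Rational(1, 2)))) ≈ -177.64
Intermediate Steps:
Function('k')(L, D) = 0 (Function('k')(L, D) = Pow(0, Rational(1, 2)) = 0)
Function('Z')(p) = Rational(-3, 2) (Function('Z')(p) = Add(Rational(-3, 2), Mul(Rational(1, 2), 0)) = Add(Rational(-3, 2), 0) = Rational(-3, 2))
Function('J')(t, h) = Pow(Add(Pow(h, 2), Pow(t, 2)), Rational(1, 2))
Add(Mul(-4816, Pow(Function('J')(27, Function('Z')(-1)), -1)), Mul(1799, Pow(3939, -1))) = Add(Mul(-4816, Pow(Pow(Add(Pow(Rational(-3, 2), 2), Pow(27, 2)), Rational(1, 2)), -1)), Mul(1799, Pow(3939, -1))) = Add(Mul(-4816, Pow(Pow(Add(Rational(9, 4), 729), Rational(1, 2)), -1)), Mul(1799, Rational(1, 3939))) = Add(Mul(-4816, Pow(Pow(Rational(2925, 4), Rational(1, 2)), -1)), Rational(1799, 3939)) = Add(Mul(-4816, Pow(Mul(Rational(15, 2), Pow(13, Rational(1, 2))), -1)), Rational(1799, 3939)) = Add(Mul(-4816, Mul(Rational(2, 195), Pow(13, Rational(1, 2)))), Rational(1799, 3939)) = Add(Mul(Rational(-9632, 195), Pow(13, Rational(1, 2))), Rational(1799, 3939)) = Add(Rational(1799, 3939), Mul(Rational(-9632, 195), Pow(13, Rational(1, 2))))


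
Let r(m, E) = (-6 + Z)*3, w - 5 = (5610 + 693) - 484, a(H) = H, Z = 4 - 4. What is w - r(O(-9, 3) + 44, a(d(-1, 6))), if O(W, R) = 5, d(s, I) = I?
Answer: 5842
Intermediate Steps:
Z = 0
w = 5824 (w = 5 + ((5610 + 693) - 484) = 5 + (6303 - 484) = 5 + 5819 = 5824)
r(m, E) = -18 (r(m, E) = (-6 + 0)*3 = -6*3 = -18)
w - r(O(-9, 3) + 44, a(d(-1, 6))) = 5824 - 1*(-18) = 5824 + 18 = 5842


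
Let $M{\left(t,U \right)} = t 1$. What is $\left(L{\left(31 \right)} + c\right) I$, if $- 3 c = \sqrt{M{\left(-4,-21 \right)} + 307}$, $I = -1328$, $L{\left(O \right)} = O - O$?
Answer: $\frac{1328 \sqrt{303}}{3} \approx 7705.5$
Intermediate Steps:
$M{\left(t,U \right)} = t$
$L{\left(O \right)} = 0$
$c = - \frac{\sqrt{303}}{3}$ ($c = - \frac{\sqrt{-4 + 307}}{3} = - \frac{\sqrt{303}}{3} \approx -5.8023$)
$\left(L{\left(31 \right)} + c\right) I = \left(0 - \frac{\sqrt{303}}{3}\right) \left(-1328\right) = - \frac{\sqrt{303}}{3} \left(-1328\right) = \frac{1328 \sqrt{303}}{3}$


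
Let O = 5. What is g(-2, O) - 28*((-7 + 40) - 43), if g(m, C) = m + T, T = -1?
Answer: 277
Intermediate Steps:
g(m, C) = -1 + m (g(m, C) = m - 1 = -1 + m)
g(-2, O) - 28*((-7 + 40) - 43) = (-1 - 2) - 28*((-7 + 40) - 43) = -3 - 28*(33 - 43) = -3 - 28*(-10) = -3 + 280 = 277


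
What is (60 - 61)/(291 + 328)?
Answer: -1/619 ≈ -0.0016155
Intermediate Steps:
(60 - 61)/(291 + 328) = -1/619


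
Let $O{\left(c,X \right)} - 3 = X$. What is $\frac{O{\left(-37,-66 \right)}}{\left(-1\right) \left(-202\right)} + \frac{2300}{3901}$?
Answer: $\frac{218837}{788002} \approx 0.27771$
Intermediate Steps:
$O{\left(c,X \right)} = 3 + X$
$\frac{O{\left(-37,-66 \right)}}{\left(-1\right) \left(-202\right)} + \frac{2300}{3901} = \frac{3 - 66}{\left(-1\right) \left(-202\right)} + \frac{2300}{3901} = - \frac{63}{202} + 2300 \cdot \frac{1}{3901} = \left(-63\right) \frac{1}{202} + \frac{2300}{3901} = - \frac{63}{202} + \frac{2300}{3901} = \frac{218837}{788002}$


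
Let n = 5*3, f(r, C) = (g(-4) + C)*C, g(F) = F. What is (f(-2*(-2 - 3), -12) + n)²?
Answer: 42849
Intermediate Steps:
f(r, C) = C*(-4 + C) (f(r, C) = (-4 + C)*C = C*(-4 + C))
n = 15
(f(-2*(-2 - 3), -12) + n)² = (-12*(-4 - 12) + 15)² = (-12*(-16) + 15)² = (192 + 15)² = 207² = 42849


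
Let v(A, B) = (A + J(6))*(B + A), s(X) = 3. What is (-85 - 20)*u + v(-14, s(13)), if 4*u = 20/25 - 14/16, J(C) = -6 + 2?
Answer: 6399/32 ≈ 199.97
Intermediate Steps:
J(C) = -4
u = -3/160 (u = (20/25 - 14/16)/4 = (20*(1/25) - 14*1/16)/4 = (⅘ - 7/8)/4 = (¼)*(-3/40) = -3/160 ≈ -0.018750)
v(A, B) = (-4 + A)*(A + B) (v(A, B) = (A - 4)*(B + A) = (-4 + A)*(A + B))
(-85 - 20)*u + v(-14, s(13)) = (-85 - 20)*(-3/160) + ((-14)² - 4*(-14) - 4*3 - 14*3) = -105*(-3/160) + (196 + 56 - 12 - 42) = 63/32 + 198 = 6399/32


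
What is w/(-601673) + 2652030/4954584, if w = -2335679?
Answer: 2194662108121/496839903172 ≈ 4.4172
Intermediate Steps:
w/(-601673) + 2652030/4954584 = -2335679/(-601673) + 2652030/4954584 = -2335679*(-1/601673) + 2652030*(1/4954584) = 2335679/601673 + 442005/825764 = 2194662108121/496839903172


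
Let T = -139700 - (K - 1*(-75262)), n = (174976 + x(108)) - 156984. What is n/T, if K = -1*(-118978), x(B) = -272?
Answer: -886/16697 ≈ -0.053063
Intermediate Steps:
K = 118978
n = 17720 (n = (174976 - 272) - 156984 = 174704 - 156984 = 17720)
T = -333940 (T = -139700 - (118978 - 1*(-75262)) = -139700 - (118978 + 75262) = -139700 - 1*194240 = -139700 - 194240 = -333940)
n/T = 17720/(-333940) = 17720*(-1/333940) = -886/16697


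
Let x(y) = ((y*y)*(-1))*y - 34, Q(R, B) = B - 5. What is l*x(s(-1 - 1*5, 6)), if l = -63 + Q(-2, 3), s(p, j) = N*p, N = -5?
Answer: 1757210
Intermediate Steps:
s(p, j) = -5*p
Q(R, B) = -5 + B
l = -65 (l = -63 + (-5 + 3) = -63 - 2 = -65)
x(y) = -34 - y³ (x(y) = (y²*(-1))*y - 34 = (-y²)*y - 34 = -y³ - 34 = -34 - y³)
l*x(s(-1 - 1*5, 6)) = -65*(-34 - (-5*(-1 - 1*5))³) = -65*(-34 - (-5*(-1 - 5))³) = -65*(-34 - (-5*(-6))³) = -65*(-34 - 1*30³) = -65*(-34 - 1*27000) = -65*(-34 - 27000) = -65*(-27034) = 1757210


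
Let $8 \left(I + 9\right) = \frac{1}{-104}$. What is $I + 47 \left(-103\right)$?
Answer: $- \frac{4035201}{832} \approx -4850.0$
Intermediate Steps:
$I = - \frac{7489}{832}$ ($I = -9 + \frac{1}{8 \left(-104\right)} = -9 + \frac{1}{8} \left(- \frac{1}{104}\right) = -9 - \frac{1}{832} = - \frac{7489}{832} \approx -9.0012$)
$I + 47 \left(-103\right) = - \frac{7489}{832} + 47 \left(-103\right) = - \frac{7489}{832} - 4841 = - \frac{4035201}{832}$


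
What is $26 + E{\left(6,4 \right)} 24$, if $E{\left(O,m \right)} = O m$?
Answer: $602$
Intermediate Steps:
$26 + E{\left(6,4 \right)} 24 = 26 + 6 \cdot 4 \cdot 24 = 26 + 24 \cdot 24 = 26 + 576 = 602$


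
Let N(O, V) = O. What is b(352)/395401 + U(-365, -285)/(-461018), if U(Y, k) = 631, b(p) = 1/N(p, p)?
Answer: -43911422947/32082508166368 ≈ -0.0013687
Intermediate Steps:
b(p) = 1/p
b(352)/395401 + U(-365, -285)/(-461018) = 1/(352*395401) + 631/(-461018) = (1/352)*(1/395401) + 631*(-1/461018) = 1/139181152 - 631/461018 = -43911422947/32082508166368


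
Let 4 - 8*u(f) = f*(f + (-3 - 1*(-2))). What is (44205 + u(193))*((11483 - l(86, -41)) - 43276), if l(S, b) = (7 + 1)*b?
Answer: -2490360355/2 ≈ -1.2452e+9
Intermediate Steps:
l(S, b) = 8*b
u(f) = ½ - f*(-1 + f)/8 (u(f) = ½ - f*(f + (-3 - 1*(-2)))/8 = ½ - f*(f + (-3 + 2))/8 = ½ - f*(f - 1)/8 = ½ - f*(-1 + f)/8)
(44205 + u(193))*((11483 - l(86, -41)) - 43276) = (44205 + (½ - ⅛*193² + (⅛)*193))*((11483 - 8*(-41)) - 43276) = (44205 + (½ - ⅛*37249 + 193/8))*((11483 - 1*(-328)) - 43276) = (44205 + (½ - 37249/8 + 193/8))*((11483 + 328) - 43276) = (44205 - 9263/2)*(11811 - 43276) = (79147/2)*(-31465) = -2490360355/2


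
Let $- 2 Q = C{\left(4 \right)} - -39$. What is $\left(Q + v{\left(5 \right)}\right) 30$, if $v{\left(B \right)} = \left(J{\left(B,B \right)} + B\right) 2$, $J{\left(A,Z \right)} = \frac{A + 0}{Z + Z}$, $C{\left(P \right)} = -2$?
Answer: $-225$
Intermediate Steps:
$J{\left(A,Z \right)} = \frac{A}{2 Z}$
$Q = - \frac{37}{2}$ ($Q = - \frac{-2 - -39}{2} = - \frac{-2 + 39}{2} = \left(- \frac{1}{2}\right) 37 = - \frac{37}{2} \approx -18.5$)
$v{\left(B \right)} = 1 + 2 B$ ($v{\left(B \right)} = \left(\frac{B}{2 B} + B\right) 2 = \left(\frac{1}{2} + B\right) 2 = 1 + 2 B$)
$\left(Q + v{\left(5 \right)}\right) 30 = \left(- \frac{37}{2} + \left(1 + 2 \cdot 5\right)\right) 30 = \left(- \frac{37}{2} + \left(1 + 10\right)\right) 30 = \left(- \frac{37}{2} + 11\right) 30 = \left(- \frac{15}{2}\right) 30 = -225$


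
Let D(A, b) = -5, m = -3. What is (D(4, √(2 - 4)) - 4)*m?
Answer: 27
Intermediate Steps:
(D(4, √(2 - 4)) - 4)*m = (-5 - 4)*(-3) = -9*(-3) = 27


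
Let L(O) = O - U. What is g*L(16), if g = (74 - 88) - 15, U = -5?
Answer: -609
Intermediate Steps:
g = -29 (g = -14 - 15 = -29)
L(O) = 5 + O (L(O) = O - 1*(-5) = O + 5 = 5 + O)
g*L(16) = -29*(5 + 16) = -29*21 = -609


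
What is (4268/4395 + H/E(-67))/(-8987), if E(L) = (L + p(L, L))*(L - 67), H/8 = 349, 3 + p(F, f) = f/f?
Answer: -8622128/60866209965 ≈ -0.00014166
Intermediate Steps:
p(F, f) = -2 (p(F, f) = -3 + f/f = -3 + 1 = -2)
H = 2792 (H = 8*349 = 2792)
E(L) = (-67 + L)*(-2 + L) (E(L) = (L - 2)*(L - 67) = (-2 + L)*(-67 + L) = (-67 + L)*(-2 + L))
(4268/4395 + H/E(-67))/(-8987) = (4268/4395 + 2792/(134 + (-67)² - 69*(-67)))/(-8987) = (4268*(1/4395) + 2792/(134 + 4489 + 4623))*(-1/8987) = (4268/4395 + 2792/9246)*(-1/8987) = (4268/4395 + 2792*(1/9246))*(-1/8987) = (4268/4395 + 1396/4623)*(-1/8987) = (8622128/6772695)*(-1/8987) = -8622128/60866209965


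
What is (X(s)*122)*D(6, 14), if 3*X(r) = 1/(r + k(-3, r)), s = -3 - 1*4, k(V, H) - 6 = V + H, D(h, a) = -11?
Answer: 122/3 ≈ 40.667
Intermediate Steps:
k(V, H) = 6 + H + V (k(V, H) = 6 + (V + H) = 6 + (H + V) = 6 + H + V)
s = -7 (s = -3 - 4 = -7)
X(r) = 1/(3*(3 + 2*r)) (X(r) = 1/(3*(r + (6 + r - 3))) = 1/(3*(r + (3 + r))) = 1/(3*(3 + 2*r)))
(X(s)*122)*D(6, 14) = ((1/(3*(3 + 2*(-7))))*122)*(-11) = ((1/(3*(3 - 14)))*122)*(-11) = (((1/3)/(-11))*122)*(-11) = (((1/3)*(-1/11))*122)*(-11) = -1/33*122*(-11) = -122/33*(-11) = 122/3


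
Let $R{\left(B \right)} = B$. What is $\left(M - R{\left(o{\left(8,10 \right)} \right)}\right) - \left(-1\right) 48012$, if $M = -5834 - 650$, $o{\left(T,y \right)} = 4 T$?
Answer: $41496$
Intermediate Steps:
$M = -6484$
$\left(M - R{\left(o{\left(8,10 \right)} \right)}\right) - \left(-1\right) 48012 = \left(-6484 - 4 \cdot 8\right) - \left(-1\right) 48012 = \left(-6484 - 32\right) - -48012 = \left(-6484 - 32\right) + 48012 = -6516 + 48012 = 41496$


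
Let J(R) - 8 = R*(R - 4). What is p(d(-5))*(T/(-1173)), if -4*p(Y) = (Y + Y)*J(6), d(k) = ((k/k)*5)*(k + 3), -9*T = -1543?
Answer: -154300/10557 ≈ -14.616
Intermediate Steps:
T = 1543/9 (T = -1/9*(-1543) = 1543/9 ≈ 171.44)
J(R) = 8 + R*(-4 + R) (J(R) = 8 + R*(R - 4) = 8 + R*(-4 + R))
d(k) = 15 + 5*k (d(k) = (1*5)*(3 + k) = 5*(3 + k) = 15 + 5*k)
p(Y) = -10*Y (p(Y) = -(Y + Y)*(8 + 6**2 - 4*6)/4 = -2*Y*(8 + 36 - 24)/4 = -2*Y*20/4 = -10*Y)
p(d(-5))*(T/(-1173)) = (-10*(15 + 5*(-5)))*((1543/9)/(-1173)) = (-10*(15 - 25))*((1543/9)*(-1/1173)) = -10*(-10)*(-1543/10557) = 100*(-1543/10557) = -154300/10557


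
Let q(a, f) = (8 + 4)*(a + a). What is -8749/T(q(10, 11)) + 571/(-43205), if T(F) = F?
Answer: -75627517/2073840 ≈ -36.467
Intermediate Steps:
q(a, f) = 24*a (q(a, f) = 12*(2*a) = 24*a)
-8749/T(q(10, 11)) + 571/(-43205) = -8749/(24*10) + 571/(-43205) = -8749/240 + 571*(-1/43205) = -8749*1/240 - 571/43205 = -8749/240 - 571/43205 = -75627517/2073840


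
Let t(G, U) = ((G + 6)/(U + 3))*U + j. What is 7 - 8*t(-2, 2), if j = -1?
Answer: 11/5 ≈ 2.2000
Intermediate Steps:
t(G, U) = -1 + U*(6 + G)/(3 + U) (t(G, U) = ((G + 6)/(U + 3))*U - 1 = ((6 + G)/(3 + U))*U - 1 = U*(6 + G)/(3 + U) - 1 = -1 + U*(6 + G)/(3 + U))
7 - 8*t(-2, 2) = 7 - 8*(-3 + 5*2 - 2*2)/(3 + 2) = 7 - 8*(-3 + 10 - 4)/5 = 7 - 8*3/5 = 7 - 8*⅗ = 7 - 24/5 = 11/5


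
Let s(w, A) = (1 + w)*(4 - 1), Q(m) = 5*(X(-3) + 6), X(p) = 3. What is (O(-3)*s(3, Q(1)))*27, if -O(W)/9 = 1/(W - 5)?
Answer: 729/2 ≈ 364.50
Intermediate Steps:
Q(m) = 45 (Q(m) = 5*(3 + 6) = 5*9 = 45)
s(w, A) = 3 + 3*w (s(w, A) = (1 + w)*3 = 3 + 3*w)
O(W) = -9/(-5 + W) (O(W) = -9/(W - 5) = -9/(-5 + W))
(O(-3)*s(3, Q(1)))*27 = ((-9/(-5 - 3))*(3 + 3*3))*27 = ((-9/(-8))*(3 + 9))*27 = (-9*(-⅛)*12)*27 = ((9/8)*12)*27 = (27/2)*27 = 729/2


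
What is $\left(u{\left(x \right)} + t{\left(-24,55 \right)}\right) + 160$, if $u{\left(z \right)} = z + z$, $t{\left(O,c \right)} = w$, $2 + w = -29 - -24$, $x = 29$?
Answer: $211$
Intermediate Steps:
$w = -7$ ($w = -2 - 5 = -7$)
$t{\left(O,c \right)} = -7$
$u{\left(z \right)} = 2 z$
$\left(u{\left(x \right)} + t{\left(-24,55 \right)}\right) + 160 = \left(2 \cdot 29 - 7\right) + 160 = \left(58 - 7\right) + 160 = 51 + 160 = 211$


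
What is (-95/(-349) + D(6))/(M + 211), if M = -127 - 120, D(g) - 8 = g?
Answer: -4981/12564 ≈ -0.39645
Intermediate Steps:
D(g) = 8 + g
M = -247
(-95/(-349) + D(6))/(M + 211) = (-95/(-349) + (8 + 6))/(-247 + 211) = (-95*(-1/349) + 14)/(-36) = (95/349 + 14)*(-1/36) = (4981/349)*(-1/36) = -4981/12564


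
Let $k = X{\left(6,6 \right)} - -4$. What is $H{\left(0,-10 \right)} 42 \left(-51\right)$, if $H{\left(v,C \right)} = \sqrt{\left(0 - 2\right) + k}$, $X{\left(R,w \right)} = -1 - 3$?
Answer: $- 2142 i \sqrt{2} \approx - 3029.2 i$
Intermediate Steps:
$X{\left(R,w \right)} = -4$
$k = 0$ ($k = -4 - -4 = -4 + 4 = 0$)
$H{\left(v,C \right)} = i \sqrt{2}$ ($H{\left(v,C \right)} = \sqrt{\left(0 - 2\right) + 0} = \sqrt{-2 + 0} = \sqrt{-2} = i \sqrt{2}$)
$H{\left(0,-10 \right)} 42 \left(-51\right) = i \sqrt{2} \cdot 42 \left(-51\right) = 42 i \sqrt{2} \left(-51\right) = - 2142 i \sqrt{2}$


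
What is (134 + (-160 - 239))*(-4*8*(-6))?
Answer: -50880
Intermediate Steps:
(134 + (-160 - 239))*(-4*8*(-6)) = (134 - 399)*(-32*(-6)) = -265*192 = -50880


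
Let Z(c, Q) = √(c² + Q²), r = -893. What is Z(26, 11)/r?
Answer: -√797/893 ≈ -0.031614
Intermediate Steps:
Z(c, Q) = √(Q² + c²)
Z(26, 11)/r = √(11² + 26²)/(-893) = √(121 + 676)*(-1/893) = √797*(-1/893) = -√797/893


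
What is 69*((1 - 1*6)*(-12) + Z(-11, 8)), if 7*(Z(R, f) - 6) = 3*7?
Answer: 4761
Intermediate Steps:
Z(R, f) = 9 (Z(R, f) = 6 + (3*7)/7 = 6 + (1/7)*21 = 6 + 3 = 9)
69*((1 - 1*6)*(-12) + Z(-11, 8)) = 69*((1 - 1*6)*(-12) + 9) = 69*((1 - 6)*(-12) + 9) = 69*(-5*(-12) + 9) = 69*(60 + 9) = 69*69 = 4761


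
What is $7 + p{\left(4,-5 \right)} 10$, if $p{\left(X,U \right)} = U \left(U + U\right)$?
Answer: $507$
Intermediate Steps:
$p{\left(X,U \right)} = 2 U^{2}$ ($p{\left(X,U \right)} = U 2 U = 2 U^{2}$)
$7 + p{\left(4,-5 \right)} 10 = 7 + 2 \left(-5\right)^{2} \cdot 10 = 7 + 2 \cdot 25 \cdot 10 = 7 + 50 \cdot 10 = 7 + 500 = 507$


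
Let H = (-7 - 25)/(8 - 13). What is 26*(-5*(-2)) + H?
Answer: 1332/5 ≈ 266.40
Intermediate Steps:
H = 32/5 (H = -32/(-5) = -32*(-1/5) = 32/5 ≈ 6.4000)
26*(-5*(-2)) + H = 26*(-5*(-2)) + 32/5 = 26*10 + 32/5 = 260 + 32/5 = 1332/5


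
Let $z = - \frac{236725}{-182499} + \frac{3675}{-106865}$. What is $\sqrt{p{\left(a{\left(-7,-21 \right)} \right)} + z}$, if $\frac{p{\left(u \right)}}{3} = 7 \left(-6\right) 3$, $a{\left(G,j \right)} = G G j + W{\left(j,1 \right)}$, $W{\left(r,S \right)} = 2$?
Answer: $\frac{i \sqrt{5731793335173312942942}}{3900551127} \approx 19.41 i$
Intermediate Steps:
$z = \frac{4925386660}{3900551127}$ ($z = \left(-236725\right) \left(- \frac{1}{182499}\right) + 3675 \left(- \frac{1}{106865}\right) = \frac{236725}{182499} - \frac{735}{21373} = \frac{4925386660}{3900551127} \approx 1.2627$)
$a{\left(G,j \right)} = 2 + j G^{2}$ ($a{\left(G,j \right)} = G G j + 2 = G^{2} j + 2 = j G^{2} + 2 = 2 + j G^{2}$)
$p{\left(u \right)} = -378$ ($p{\left(u \right)} = 3 \cdot 7 \left(-6\right) 3 = 3 \left(\left(-42\right) 3\right) = 3 \left(-126\right) = -378$)
$\sqrt{p{\left(a{\left(-7,-21 \right)} \right)} + z} = \sqrt{-378 + \frac{4925386660}{3900551127}} = \sqrt{- \frac{1469482939346}{3900551127}} = \frac{i \sqrt{5731793335173312942942}}{3900551127}$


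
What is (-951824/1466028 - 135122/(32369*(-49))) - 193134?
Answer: -112271012695997560/581309789067 ≈ -1.9313e+5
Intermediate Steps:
(-951824/1466028 - 135122/(32369*(-49))) - 193134 = (-951824*1/1466028 - 135122/(-1586081)) - 193134 = (-237956/366507 - 135122*(-1/1586081)) - 193134 = (-237956/366507 + 135122/1586081) - 193134 = -327894331582/581309789067 - 193134 = -112271012695997560/581309789067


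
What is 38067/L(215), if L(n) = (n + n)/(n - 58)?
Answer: 5976519/430 ≈ 13899.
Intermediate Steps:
L(n) = 2*n/(-58 + n) (L(n) = (2*n)/(-58 + n) = 2*n/(-58 + n))
38067/L(215) = 38067/((2*215/(-58 + 215))) = 38067/((2*215/157)) = 38067/((2*215*(1/157))) = 38067/(430/157) = 38067*(157/430) = 5976519/430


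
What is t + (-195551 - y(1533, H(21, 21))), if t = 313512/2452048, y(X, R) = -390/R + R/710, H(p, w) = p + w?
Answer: -148937698738677/761667410 ≈ -1.9554e+5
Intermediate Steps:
y(X, R) = -390/R + R/710 (y(X, R) = -390/R + R*(1/710) = -390/R + R/710)
t = 39189/306506 (t = 313512*(1/2452048) = 39189/306506 ≈ 0.12786)
t + (-195551 - y(1533, H(21, 21))) = 39189/306506 + (-195551 - (-390/(21 + 21) + (21 + 21)/710)) = 39189/306506 + (-195551 - (-390/42 + (1/710)*42)) = 39189/306506 + (-195551 - (-390*1/42 + 21/355)) = 39189/306506 + (-195551 - (-65/7 + 21/355)) = 39189/306506 + (-195551 - 1*(-22928/2485)) = 39189/306506 + (-195551 + 22928/2485) = 39189/306506 - 485921307/2485 = -148937698738677/761667410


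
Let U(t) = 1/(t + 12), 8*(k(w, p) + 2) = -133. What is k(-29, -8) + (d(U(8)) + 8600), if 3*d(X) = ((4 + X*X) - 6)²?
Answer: 4119698401/480000 ≈ 8582.7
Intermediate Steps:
k(w, p) = -149/8 (k(w, p) = -2 + (⅛)*(-133) = -2 - 133/8 = -149/8)
U(t) = 1/(12 + t)
d(X) = (-2 + X²)²/3 (d(X) = ((4 + X*X) - 6)²/3 = ((4 + X²) - 6)²/3 = (-2 + X²)²/3)
k(-29, -8) + (d(U(8)) + 8600) = -149/8 + ((-2 + (1/(12 + 8))²)²/3 + 8600) = -149/8 + ((-2 + (1/20)²)²/3 + 8600) = -149/8 + ((-2 + 1/400)²/3 + 8600) = -149/8 + ((-799/400)²/3 + 8600) = -149/8 + ((⅓)*(638401/160000) + 8600) = -149/8 + (638401/480000 + 8600) = -149/8 + 4128638401/480000 = 4119698401/480000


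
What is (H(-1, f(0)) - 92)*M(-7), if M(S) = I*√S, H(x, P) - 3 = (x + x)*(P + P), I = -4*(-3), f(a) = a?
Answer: -1068*I*√7 ≈ -2825.7*I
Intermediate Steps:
I = 12
H(x, P) = 3 + 4*P*x (H(x, P) = 3 + (x + x)*(P + P) = 3 + (2*x)*(2*P) = 3 + 4*P*x)
M(S) = 12*√S
(H(-1, f(0)) - 92)*M(-7) = ((3 + 4*0*(-1)) - 92)*(12*√(-7)) = ((3 + 0) - 92)*(12*(I*√7)) = (3 - 92)*(12*I*√7) = -1068*I*√7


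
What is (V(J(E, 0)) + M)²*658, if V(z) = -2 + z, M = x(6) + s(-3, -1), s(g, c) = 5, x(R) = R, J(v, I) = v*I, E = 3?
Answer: 53298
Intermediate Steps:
J(v, I) = I*v
M = 11 (M = 6 + 5 = 11)
(V(J(E, 0)) + M)²*658 = ((-2 + 0*3) + 11)²*658 = ((-2 + 0) + 11)²*658 = (-2 + 11)²*658 = 9²*658 = 81*658 = 53298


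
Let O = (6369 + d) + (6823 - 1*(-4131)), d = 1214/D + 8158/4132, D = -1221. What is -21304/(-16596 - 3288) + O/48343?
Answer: 96304575960619/67356704790562 ≈ 1.4298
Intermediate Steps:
d = 2472335/2522586 (d = 1214/(-1221) + 8158/4132 = 1214*(-1/1221) + 8158*(1/4132) = -1214/1221 + 4079/2066 = 2472335/2522586 ≈ 0.98008)
O = 43701229613/2522586 (O = (6369 + 2472335/2522586) + (6823 - 1*(-4131)) = 16068822569/2522586 + (6823 + 4131) = 16068822569/2522586 + 10954 = 43701229613/2522586 ≈ 17324.)
-21304/(-16596 - 3288) + O/48343 = -21304/(-16596 - 3288) + (43701229613/2522586)/48343 = -21304/(-19884) + (43701229613/2522586)*(1/48343) = -21304*(-1/19884) + 43701229613/121949374998 = 5326/4971 + 43701229613/121949374998 = 96304575960619/67356704790562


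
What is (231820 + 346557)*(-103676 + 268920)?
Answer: 95573328988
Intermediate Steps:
(231820 + 346557)*(-103676 + 268920) = 578377*165244 = 95573328988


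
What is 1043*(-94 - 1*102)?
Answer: -204428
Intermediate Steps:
1043*(-94 - 1*102) = 1043*(-94 - 102) = 1043*(-196) = -204428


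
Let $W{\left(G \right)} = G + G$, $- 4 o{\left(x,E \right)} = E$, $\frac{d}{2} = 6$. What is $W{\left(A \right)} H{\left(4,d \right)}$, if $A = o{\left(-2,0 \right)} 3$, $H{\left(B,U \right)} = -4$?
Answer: $0$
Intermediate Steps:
$d = 12$ ($d = 2 \cdot 6 = 12$)
$o{\left(x,E \right)} = - \frac{E}{4}$
$A = 0$ ($A = \left(- \frac{1}{4}\right) 0 \cdot 3 = 0 \cdot 3 = 0$)
$W{\left(G \right)} = 2 G$
$W{\left(A \right)} H{\left(4,d \right)} = 2 \cdot 0 \left(-4\right) = 0 \left(-4\right) = 0$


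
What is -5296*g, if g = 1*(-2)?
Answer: 10592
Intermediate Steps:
g = -2
-5296*g = -5296*(-2) = 10592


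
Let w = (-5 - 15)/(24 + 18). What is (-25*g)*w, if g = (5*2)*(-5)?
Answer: -12500/21 ≈ -595.24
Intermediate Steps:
w = -10/21 (w = -20/42 = -20*1/42 = -10/21 ≈ -0.47619)
g = -50 (g = 10*(-5) = -50)
(-25*g)*w = -25*(-50)*(-10/21) = 1250*(-10/21) = -12500/21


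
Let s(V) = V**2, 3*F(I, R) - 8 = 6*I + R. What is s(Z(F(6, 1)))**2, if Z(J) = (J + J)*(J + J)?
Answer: 656100000000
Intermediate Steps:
F(I, R) = 8/3 + 2*I + R/3 (F(I, R) = 8/3 + (6*I + R)/3 = 8/3 + (R + 6*I)/3 = 8/3 + (2*I + R/3) = 8/3 + 2*I + R/3)
Z(J) = 4*J**2 (Z(J) = (2*J)*(2*J) = 4*J**2)
s(Z(F(6, 1)))**2 = ((4*(8/3 + 2*6 + (1/3)*1)**2)**2)**2 = ((4*(8/3 + 12 + 1/3)**2)**2)**2 = ((4*15**2)**2)**2 = ((4*225)**2)**2 = (900**2)**2 = 810000**2 = 656100000000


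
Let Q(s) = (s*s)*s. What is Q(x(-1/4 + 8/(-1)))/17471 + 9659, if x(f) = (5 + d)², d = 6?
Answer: 170523950/17471 ≈ 9760.4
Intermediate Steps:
x(f) = 121 (x(f) = (5 + 6)² = 11² = 121)
Q(s) = s³ (Q(s) = s²*s = s³)
Q(x(-1/4 + 8/(-1)))/17471 + 9659 = 121³/17471 + 9659 = 1771561*(1/17471) + 9659 = 1771561/17471 + 9659 = 170523950/17471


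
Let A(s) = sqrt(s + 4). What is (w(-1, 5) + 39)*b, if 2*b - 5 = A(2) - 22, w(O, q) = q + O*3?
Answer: -697/2 + 41*sqrt(6)/2 ≈ -298.29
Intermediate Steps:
A(s) = sqrt(4 + s)
w(O, q) = q + 3*O
b = -17/2 + sqrt(6)/2 (b = 5/2 + (sqrt(4 + 2) - 22)/2 = 5/2 + (sqrt(6) - 22)/2 = 5/2 + (-22 + sqrt(6))/2 = 5/2 + (-11 + sqrt(6)/2) = -17/2 + sqrt(6)/2 ≈ -7.2753)
(w(-1, 5) + 39)*b = ((5 + 3*(-1)) + 39)*(-17/2 + sqrt(6)/2) = ((5 - 3) + 39)*(-17/2 + sqrt(6)/2) = (2 + 39)*(-17/2 + sqrt(6)/2) = 41*(-17/2 + sqrt(6)/2) = -697/2 + 41*sqrt(6)/2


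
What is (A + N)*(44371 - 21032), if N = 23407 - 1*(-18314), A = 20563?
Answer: 1453646276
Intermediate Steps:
N = 41721 (N = 23407 + 18314 = 41721)
(A + N)*(44371 - 21032) = (20563 + 41721)*(44371 - 21032) = 62284*23339 = 1453646276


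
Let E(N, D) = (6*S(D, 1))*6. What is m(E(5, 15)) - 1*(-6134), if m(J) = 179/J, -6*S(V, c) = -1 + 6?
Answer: 183841/30 ≈ 6128.0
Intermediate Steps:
S(V, c) = -⅚ (S(V, c) = -(-1 + 6)/6 = -⅙*5 = -⅚)
E(N, D) = -30 (E(N, D) = (6*(-⅚))*6 = -5*6 = -30)
m(E(5, 15)) - 1*(-6134) = 179/(-30) - 1*(-6134) = 179*(-1/30) + 6134 = -179/30 + 6134 = 183841/30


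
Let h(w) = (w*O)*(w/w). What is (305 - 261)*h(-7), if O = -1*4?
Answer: 1232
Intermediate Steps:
O = -4
h(w) = -4*w (h(w) = (w*(-4))*(w/w) = -4*w*1 = -4*w)
(305 - 261)*h(-7) = (305 - 261)*(-4*(-7)) = 44*28 = 1232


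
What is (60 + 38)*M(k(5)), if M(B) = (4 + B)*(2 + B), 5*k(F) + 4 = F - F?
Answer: 9408/25 ≈ 376.32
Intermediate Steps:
k(F) = -⅘ (k(F) = -⅘ + (F - F)/5 = -⅘ + (⅕)*0 = -⅘ + 0 = -⅘)
M(B) = (2 + B)*(4 + B)
(60 + 38)*M(k(5)) = (60 + 38)*(8 + (-⅘)² + 6*(-⅘)) = 98*(8 + 16/25 - 24/5) = 98*(96/25) = 9408/25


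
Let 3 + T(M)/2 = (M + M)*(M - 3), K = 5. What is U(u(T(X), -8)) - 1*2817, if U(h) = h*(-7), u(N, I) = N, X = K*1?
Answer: -3055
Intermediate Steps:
X = 5 (X = 5*1 = 5)
T(M) = -6 + 4*M*(-3 + M) (T(M) = -6 + 2*((M + M)*(M - 3)) = -6 + 2*((2*M)*(-3 + M)) = -6 + 2*(2*M*(-3 + M)) = -6 + 4*M*(-3 + M))
U(h) = -7*h
U(u(T(X), -8)) - 1*2817 = -7*(-6 - 12*5 + 4*5²) - 1*2817 = -7*(-6 - 60 + 4*25) - 2817 = -7*(-6 - 60 + 100) - 2817 = -7*34 - 2817 = -238 - 2817 = -3055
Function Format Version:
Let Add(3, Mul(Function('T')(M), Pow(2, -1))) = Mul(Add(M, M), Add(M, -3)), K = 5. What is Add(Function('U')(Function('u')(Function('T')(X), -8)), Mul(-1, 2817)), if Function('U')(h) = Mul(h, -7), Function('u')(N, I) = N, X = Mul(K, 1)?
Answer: -3055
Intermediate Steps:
X = 5 (X = Mul(5, 1) = 5)
Function('T')(M) = Add(-6, Mul(4, M, Add(-3, M))) (Function('T')(M) = Add(-6, Mul(2, Mul(Add(M, M), Add(M, -3)))) = Add(-6, Mul(2, Mul(Mul(2, M), Add(-3, M)))) = Add(-6, Mul(2, Mul(2, M, Add(-3, M)))) = Add(-6, Mul(4, M, Add(-3, M))))
Function('U')(h) = Mul(-7, h)
Add(Function('U')(Function('u')(Function('T')(X), -8)), Mul(-1, 2817)) = Add(Mul(-7, Add(-6, Mul(-12, 5), Mul(4, Pow(5, 2)))), Mul(-1, 2817)) = Add(Mul(-7, Add(-6, -60, Mul(4, 25))), -2817) = Add(Mul(-7, Add(-6, -60, 100)), -2817) = Add(Mul(-7, 34), -2817) = Add(-238, -2817) = -3055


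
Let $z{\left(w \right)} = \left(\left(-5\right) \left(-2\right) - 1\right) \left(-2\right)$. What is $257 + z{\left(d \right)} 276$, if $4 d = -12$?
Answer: $-4711$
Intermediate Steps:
$d = -3$ ($d = \frac{1}{4} \left(-12\right) = -3$)
$z{\left(w \right)} = -18$ ($z{\left(w \right)} = \left(10 - 1\right) \left(-2\right) = 9 \left(-2\right) = -18$)
$257 + z{\left(d \right)} 276 = 257 - 4968 = -4711$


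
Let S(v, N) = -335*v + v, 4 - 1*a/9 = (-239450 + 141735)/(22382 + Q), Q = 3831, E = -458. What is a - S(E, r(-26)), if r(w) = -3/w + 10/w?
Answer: -4008031933/26213 ≈ -1.5290e+5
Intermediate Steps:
r(w) = 7/w
a = 1823103/26213 (a = 36 - 9*(-239450 + 141735)/(22382 + 3831) = 36 - (-879435)/26213 = 36 - 9*(-97715/26213) = 36 + 879435/26213 = 1823103/26213 ≈ 69.550)
S(v, N) = -334*v
a - S(E, r(-26)) = 1823103/26213 - (-334)*(-458) = 1823103/26213 - 1*152972 = 1823103/26213 - 152972 = -4008031933/26213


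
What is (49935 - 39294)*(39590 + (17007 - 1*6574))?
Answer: 532294743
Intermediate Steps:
(49935 - 39294)*(39590 + (17007 - 1*6574)) = 10641*(39590 + (17007 - 6574)) = 10641*(39590 + 10433) = 10641*50023 = 532294743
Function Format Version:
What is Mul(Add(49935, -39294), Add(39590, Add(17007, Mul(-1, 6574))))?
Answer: 532294743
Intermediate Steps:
Mul(Add(49935, -39294), Add(39590, Add(17007, Mul(-1, 6574)))) = Mul(10641, Add(39590, Add(17007, -6574))) = Mul(10641, Add(39590, 10433)) = Mul(10641, 50023) = 532294743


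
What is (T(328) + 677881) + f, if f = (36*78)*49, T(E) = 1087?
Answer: 816560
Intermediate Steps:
f = 137592 (f = 2808*49 = 137592)
(T(328) + 677881) + f = (1087 + 677881) + 137592 = 678968 + 137592 = 816560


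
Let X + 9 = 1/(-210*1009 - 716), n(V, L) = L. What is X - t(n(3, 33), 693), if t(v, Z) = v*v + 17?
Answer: -237055691/212606 ≈ -1115.0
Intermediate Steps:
t(v, Z) = 17 + v**2 (t(v, Z) = v**2 + 17 = 17 + v**2)
X = -1913455/212606 (X = -9 + 1/(-210*1009 - 716) = -9 + 1/(-211890 - 716) = -9 + 1/(-212606) = -9 - 1/212606 = -1913455/212606 ≈ -9.0000)
X - t(n(3, 33), 693) = -1913455/212606 - (17 + 33**2) = -1913455/212606 - (17 + 1089) = -1913455/212606 - 1*1106 = -1913455/212606 - 1106 = -237055691/212606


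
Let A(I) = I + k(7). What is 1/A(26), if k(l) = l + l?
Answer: 1/40 ≈ 0.025000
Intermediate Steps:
k(l) = 2*l
A(I) = 14 + I (A(I) = I + 2*7 = I + 14 = 14 + I)
1/A(26) = 1/(14 + 26) = 1/40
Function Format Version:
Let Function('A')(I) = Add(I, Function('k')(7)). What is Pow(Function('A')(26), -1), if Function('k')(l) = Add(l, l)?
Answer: Rational(1, 40) ≈ 0.025000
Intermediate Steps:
Function('k')(l) = Mul(2, l)
Function('A')(I) = Add(14, I) (Function('A')(I) = Add(I, Mul(2, 7)) = Add(I, 14) = Add(14, I))
Pow(Function('A')(26), -1) = Pow(Add(14, 26), -1) = Pow(40, -1) = Rational(1, 40)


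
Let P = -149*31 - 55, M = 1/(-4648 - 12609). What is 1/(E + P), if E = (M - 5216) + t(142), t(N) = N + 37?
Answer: -17257/167582728 ≈ -0.00010298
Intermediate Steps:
M = -1/17257 (M = 1/(-17257) = -1/17257 ≈ -5.7947e-5)
t(N) = 37 + N
E = -86923510/17257 (E = (-1/17257 - 5216) + (37 + 142) = -90012513/17257 + 179 = -86923510/17257 ≈ -5037.0)
P = -4674 (P = -4619 - 55 = -4674)
1/(E + P) = 1/(-86923510/17257 - 4674) = 1/(-167582728/17257) = -17257/167582728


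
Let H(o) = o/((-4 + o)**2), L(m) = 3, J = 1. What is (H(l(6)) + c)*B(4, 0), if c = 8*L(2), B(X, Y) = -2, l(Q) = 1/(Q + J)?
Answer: -35006/729 ≈ -48.019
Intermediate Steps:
l(Q) = 1/(1 + Q) (l(Q) = 1/(Q + 1) = 1/(1 + Q))
H(o) = o/(-4 + o)**2
c = 24 (c = 8*3 = 24)
(H(l(6)) + c)*B(4, 0) = (1/((1 + 6)*(-4 + 1/(1 + 6))**2) + 24)*(-2) = (1/(7*(-4 + 1/7)**2) + 24)*(-2) = (1/(7*(-27/7)**2) + 24)*(-2) = ((1/7)*(49/729) + 24)*(-2) = (7/729 + 24)*(-2) = (17503/729)*(-2) = -35006/729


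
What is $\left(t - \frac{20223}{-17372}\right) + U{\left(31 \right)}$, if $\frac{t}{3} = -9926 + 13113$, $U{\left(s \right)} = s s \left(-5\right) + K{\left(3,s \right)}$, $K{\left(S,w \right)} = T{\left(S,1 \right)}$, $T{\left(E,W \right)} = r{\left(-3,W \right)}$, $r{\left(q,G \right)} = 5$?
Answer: $\frac{82728315}{17372} \approx 4762.2$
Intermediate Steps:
$T{\left(E,W \right)} = 5$
$K{\left(S,w \right)} = 5$
$U{\left(s \right)} = 5 - 5 s^{2}$ ($U{\left(s \right)} = s s \left(-5\right) + 5 = s \left(- 5 s\right) + 5 = - 5 s^{2} + 5 = 5 - 5 s^{2}$)
$t = 9561$ ($t = 3 \left(-9926 + 13113\right) = 3 \cdot 3187 = 9561$)
$\left(t - \frac{20223}{-17372}\right) + U{\left(31 \right)} = \left(9561 - \frac{20223}{-17372}\right) + \left(5 - 5 \cdot 31^{2}\right) = \left(9561 - - \frac{20223}{17372}\right) + \left(5 - 4805\right) = \left(9561 + \frac{20223}{17372}\right) + \left(5 - 4805\right) = \frac{166113915}{17372} - 4800 = \frac{82728315}{17372}$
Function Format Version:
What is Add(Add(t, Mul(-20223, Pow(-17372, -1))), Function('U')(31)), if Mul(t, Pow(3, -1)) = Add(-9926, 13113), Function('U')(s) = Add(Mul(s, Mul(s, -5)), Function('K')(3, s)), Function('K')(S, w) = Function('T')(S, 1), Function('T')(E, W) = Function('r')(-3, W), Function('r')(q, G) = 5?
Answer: Rational(82728315, 17372) ≈ 4762.2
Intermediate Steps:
Function('T')(E, W) = 5
Function('K')(S, w) = 5
Function('U')(s) = Add(5, Mul(-5, Pow(s, 2))) (Function('U')(s) = Add(Mul(s, Mul(s, -5)), 5) = Add(Mul(s, Mul(-5, s)), 5) = Add(Mul(-5, Pow(s, 2)), 5) = Add(5, Mul(-5, Pow(s, 2))))
t = 9561 (t = Mul(3, Add(-9926, 13113)) = Mul(3, 3187) = 9561)
Add(Add(t, Mul(-20223, Pow(-17372, -1))), Function('U')(31)) = Add(Add(9561, Mul(-20223, Pow(-17372, -1))), Add(5, Mul(-5, Pow(31, 2)))) = Add(Add(9561, Mul(-20223, Rational(-1, 17372))), Add(5, Mul(-5, 961))) = Add(Add(9561, Rational(20223, 17372)), Add(5, -4805)) = Add(Rational(166113915, 17372), -4800) = Rational(82728315, 17372)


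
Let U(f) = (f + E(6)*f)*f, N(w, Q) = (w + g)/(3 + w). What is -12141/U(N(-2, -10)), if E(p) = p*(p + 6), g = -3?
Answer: -12141/1825 ≈ -6.6526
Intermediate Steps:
E(p) = p*(6 + p)
N(w, Q) = (-3 + w)/(3 + w) (N(w, Q) = (w - 3)/(3 + w) = (-3 + w)/(3 + w))
U(f) = 73*f² (U(f) = (f + (6*(6 + 6))*f)*f = (f + (6*12)*f)*f = (f + 72*f)*f = (73*f)*f = 73*f²)
-12141/U(N(-2, -10)) = -12141*(3 - 2)²/(73*(-3 - 2)²) = -12141/(73*(-5/1)²) = -12141/(73*(1*(-5))²) = -12141/(73*(-5)²) = -12141/(73*25) = -12141/1825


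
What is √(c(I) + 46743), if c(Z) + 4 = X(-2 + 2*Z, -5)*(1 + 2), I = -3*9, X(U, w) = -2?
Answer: √46733 ≈ 216.18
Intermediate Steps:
I = -27
c(Z) = -10 (c(Z) = -4 - 2*(1 + 2) = -4 - 2*3 = -4 - 6 = -10)
√(c(I) + 46743) = √(-10 + 46743) = √46733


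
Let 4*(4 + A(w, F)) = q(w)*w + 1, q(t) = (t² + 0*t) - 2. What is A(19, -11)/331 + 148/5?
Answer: 114991/3310 ≈ 34.740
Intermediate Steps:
q(t) = -2 + t² (q(t) = (t² + 0) - 2 = t² - 2 = -2 + t²)
A(w, F) = -15/4 + w*(-2 + w²)/4 (A(w, F) = -4 + ((-2 + w²)*w + 1)/4 = -4 + (w*(-2 + w²) + 1)/4 = -4 + (1 + w*(-2 + w²))/4 = -4 + (¼ + w*(-2 + w²)/4) = -15/4 + w*(-2 + w²)/4)
A(19, -11)/331 + 148/5 = (-15/4 + (¼)*19*(-2 + 19²))/331 + 148/5 = (-15/4 + (¼)*19*(-2 + 361))*(1/331) + 148*(⅕) = (-15/4 + (¼)*19*359)*(1/331) + 148/5 = (-15/4 + 6821/4)*(1/331) + 148/5 = (3403/2)*(1/331) + 148/5 = 3403/662 + 148/5 = 114991/3310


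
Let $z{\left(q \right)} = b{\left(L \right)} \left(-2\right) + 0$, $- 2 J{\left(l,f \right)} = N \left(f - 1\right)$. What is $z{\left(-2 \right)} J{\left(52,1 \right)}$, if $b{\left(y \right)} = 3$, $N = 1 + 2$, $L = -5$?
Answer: $0$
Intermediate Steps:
$N = 3$
$J{\left(l,f \right)} = \frac{3}{2} - \frac{3 f}{2}$ ($J{\left(l,f \right)} = - \frac{3 \left(f - 1\right)}{2} = - \frac{3 \left(-1 + f\right)}{2} = - \frac{-3 + 3 f}{2} = \frac{3}{2} - \frac{3 f}{2}$)
$z{\left(q \right)} = -6$ ($z{\left(q \right)} = 3 \left(-2\right) + 0 = -6 + 0 = -6$)
$z{\left(-2 \right)} J{\left(52,1 \right)} = - 6 \left(\frac{3}{2} - \frac{3}{2}\right) = \left(-6\right) 0 = 0$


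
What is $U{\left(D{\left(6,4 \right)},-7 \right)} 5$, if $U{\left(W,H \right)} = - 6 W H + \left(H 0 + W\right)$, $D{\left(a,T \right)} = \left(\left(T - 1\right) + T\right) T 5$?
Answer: $30100$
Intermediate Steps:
$D{\left(a,T \right)} = 5 T \left(-1 + 2 T\right)$ ($D{\left(a,T \right)} = \left(\left(-1 + T\right) + T\right) T 5 = \left(-1 + 2 T\right) T 5 = T \left(-1 + 2 T\right) 5 = 5 T \left(-1 + 2 T\right)$)
$U{\left(W,H \right)} = W - 6 H W$ ($U{\left(W,H \right)} = - 6 H W + \left(0 + W\right) = - 6 H W + W = W - 6 H W$)
$U{\left(D{\left(6,4 \right)},-7 \right)} 5 = 5 \cdot 4 \left(-1 + 2 \cdot 4\right) \left(1 - -42\right) 5 = 5 \cdot 4 \left(-1 + 8\right) \left(1 + 42\right) 5 = 5 \cdot 4 \cdot 7 \cdot 43 \cdot 5 = 140 \cdot 43 \cdot 5 = 6020 \cdot 5 = 30100$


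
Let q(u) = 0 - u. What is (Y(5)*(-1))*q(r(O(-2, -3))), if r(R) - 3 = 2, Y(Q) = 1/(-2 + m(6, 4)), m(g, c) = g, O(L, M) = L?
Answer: 5/4 ≈ 1.2500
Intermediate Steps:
Y(Q) = ¼ (Y(Q) = 1/(-2 + 6) = 1/4 = ¼)
r(R) = 5 (r(R) = 3 + 2 = 5)
q(u) = -u
(Y(5)*(-1))*q(r(O(-2, -3))) = ((¼)*(-1))*(-1*5) = -¼*(-5) = 5/4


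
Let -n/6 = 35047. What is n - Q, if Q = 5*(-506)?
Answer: -207752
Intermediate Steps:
n = -210282 (n = -6*35047 = -210282)
Q = -2530
n - Q = -210282 - 1*(-2530) = -210282 + 2530 = -207752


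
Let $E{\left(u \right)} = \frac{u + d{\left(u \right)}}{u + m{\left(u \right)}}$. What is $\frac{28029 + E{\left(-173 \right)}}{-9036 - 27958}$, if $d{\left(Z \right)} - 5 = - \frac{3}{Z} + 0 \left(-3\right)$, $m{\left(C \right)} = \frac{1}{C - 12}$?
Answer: $- \frac{155203014387}{204837183772} \approx -0.75769$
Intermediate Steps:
$m{\left(C \right)} = \frac{1}{-12 + C}$
$d{\left(Z \right)} = 5 - \frac{3}{Z}$ ($d{\left(Z \right)} = 5 + \left(- \frac{3}{Z} + 0 \left(-3\right)\right) = 5 + \left(- \frac{3}{Z} + 0\right) = 5 - \frac{3}{Z}$)
$E{\left(u \right)} = \frac{5 + u - \frac{3}{u}}{u + \frac{1}{-12 + u}}$ ($E{\left(u \right)} = \frac{u + \left(5 - \frac{3}{u}\right)}{u + \frac{1}{-12 + u}} = \frac{5 + u - \frac{3}{u}}{u + \frac{1}{-12 + u}}$)
$\frac{28029 + E{\left(-173 \right)}}{-9036 - 27958} = \frac{28029 + \frac{\left(-12 - 173\right) \left(-3 + \left(-173\right)^{2} + 5 \left(-173\right)\right)}{\left(-173\right) \left(1 - 173 \left(-12 - 173\right)\right)}}{-9036 - 27958} = \frac{28029 - \frac{1}{173} \frac{1}{1 - -32005} \left(-185\right) \left(-3 + 29929 - 865\right)}{-36994} = \left(28029 - \frac{1}{173} \frac{1}{1 + 32005} \left(-185\right) 29061\right) \left(- \frac{1}{36994}\right) = \left(28029 - \frac{1}{173} \cdot \frac{1}{32006} \left(-185\right) 29061\right) \left(- \frac{1}{36994}\right) = \left(28029 - \frac{1}{5537038} \left(-185\right) 29061\right) \left(- \frac{1}{36994}\right) = \left(28029 + \frac{5376285}{5537038}\right) \left(- \frac{1}{36994}\right) = \frac{155203014387}{5537038} \left(- \frac{1}{36994}\right) = - \frac{155203014387}{204837183772}$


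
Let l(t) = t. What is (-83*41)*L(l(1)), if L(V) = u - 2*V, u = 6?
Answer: -13612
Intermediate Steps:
L(V) = 6 - 2*V
(-83*41)*L(l(1)) = (-83*41)*(6 - 2*1) = -3403*(6 - 2) = -3403*4 = -13612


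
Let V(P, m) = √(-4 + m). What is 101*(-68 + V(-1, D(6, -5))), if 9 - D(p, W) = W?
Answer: -6868 + 101*√10 ≈ -6548.6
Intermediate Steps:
D(p, W) = 9 - W
101*(-68 + V(-1, D(6, -5))) = 101*(-68 + √(-4 + (9 - 1*(-5)))) = 101*(-68 + √(-4 + (9 + 5))) = 101*(-68 + √(-4 + 14)) = 101*(-68 + √10) = -6868 + 101*√10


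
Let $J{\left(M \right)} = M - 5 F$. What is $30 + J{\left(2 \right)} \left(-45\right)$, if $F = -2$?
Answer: $-510$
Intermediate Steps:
$J{\left(M \right)} = 10 + M$ ($J{\left(M \right)} = M - -10 = M + 10 = 10 + M$)
$30 + J{\left(2 \right)} \left(-45\right) = 30 + \left(10 + 2\right) \left(-45\right) = 30 + 12 \left(-45\right) = 30 - 540 = -510$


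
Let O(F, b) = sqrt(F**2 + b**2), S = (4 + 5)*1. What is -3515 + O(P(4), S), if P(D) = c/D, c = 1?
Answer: -3515 + sqrt(1297)/4 ≈ -3506.0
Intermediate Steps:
P(D) = 1/D
S = 9 (S = 9*1 = 9)
-3515 + O(P(4), S) = -3515 + sqrt((1/4)**2 + 9**2) = -3515 + sqrt((1/4)**2 + 81) = -3515 + sqrt(1/16 + 81) = -3515 + sqrt(1297/16) = -3515 + sqrt(1297)/4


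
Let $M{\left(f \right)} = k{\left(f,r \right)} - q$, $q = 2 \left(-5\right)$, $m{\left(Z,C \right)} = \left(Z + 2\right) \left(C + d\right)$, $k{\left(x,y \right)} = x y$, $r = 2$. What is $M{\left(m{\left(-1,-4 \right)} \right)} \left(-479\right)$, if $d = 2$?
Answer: $-2874$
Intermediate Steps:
$m{\left(Z,C \right)} = \left(2 + C\right) \left(2 + Z\right)$ ($m{\left(Z,C \right)} = \left(Z + 2\right) \left(C + 2\right) = \left(2 + Z\right) \left(2 + C\right) = \left(2 + C\right) \left(2 + Z\right)$)
$q = -10$
$M{\left(f \right)} = 10 + 2 f$ ($M{\left(f \right)} = f 2 - -10 = 2 f + 10 = 10 + 2 f$)
$M{\left(m{\left(-1,-4 \right)} \right)} \left(-479\right) = \left(10 + 2 \left(4 + 2 \left(-4\right) + 2 \left(-1\right) - -4\right)\right) \left(-479\right) = \left(10 + 2 \left(4 - 8 - 2 + 4\right)\right) \left(-479\right) = \left(10 + 2 \left(-2\right)\right) \left(-479\right) = \left(10 - 4\right) \left(-479\right) = 6 \left(-479\right) = -2874$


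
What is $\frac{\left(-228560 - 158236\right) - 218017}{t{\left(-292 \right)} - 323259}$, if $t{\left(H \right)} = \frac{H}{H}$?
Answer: $\frac{604813}{323258} \approx 1.871$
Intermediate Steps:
$t{\left(H \right)} = 1$
$\frac{\left(-228560 - 158236\right) - 218017}{t{\left(-292 \right)} - 323259} = \frac{\left(-228560 - 158236\right) - 218017}{1 - 323259} = \frac{\left(-228560 - 158236\right) - 218017}{-323258} = \left(-386796 - 218017\right) \left(- \frac{1}{323258}\right) = \left(-604813\right) \left(- \frac{1}{323258}\right) = \frac{604813}{323258}$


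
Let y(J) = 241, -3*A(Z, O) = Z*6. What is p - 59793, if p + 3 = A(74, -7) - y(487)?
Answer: -60185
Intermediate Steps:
A(Z, O) = -2*Z (A(Z, O) = -Z*6/3 = -2*Z)
p = -392 (p = -3 + (-2*74 - 1*241) = -3 + (-148 - 241) = -3 - 389 = -392)
p - 59793 = -392 - 59793 = -60185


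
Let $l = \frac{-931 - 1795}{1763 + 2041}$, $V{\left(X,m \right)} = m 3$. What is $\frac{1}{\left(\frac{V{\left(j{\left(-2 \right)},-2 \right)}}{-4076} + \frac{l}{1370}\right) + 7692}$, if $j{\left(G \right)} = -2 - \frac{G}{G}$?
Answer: $\frac{2655249060}{20424178289233} \approx 0.00013001$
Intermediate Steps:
$j{\left(G \right)} = -3$ ($j{\left(G \right)} = -2 - 1 = -3$)
$V{\left(X,m \right)} = 3 m$
$l = - \frac{1363}{1902}$ ($l = - \frac{2726}{3804} = \left(-2726\right) \frac{1}{3804} = - \frac{1363}{1902} \approx -0.71661$)
$\frac{1}{\left(\frac{V{\left(j{\left(-2 \right)},-2 \right)}}{-4076} + \frac{l}{1370}\right) + 7692} = \frac{1}{\left(\frac{3 \left(-2\right)}{-4076} - \frac{1363}{1902 \cdot 1370}\right) + 7692} = \frac{1}{\left(\left(-6\right) \left(- \frac{1}{4076}\right) - \frac{1363}{2605740}\right) + 7692} = \frac{1}{\left(\frac{3}{2038} - \frac{1363}{2605740}\right) + 7692} = \frac{1}{\frac{2519713}{2655249060} + 7692} = \frac{1}{\frac{20424178289233}{2655249060}} = \frac{2655249060}{20424178289233}$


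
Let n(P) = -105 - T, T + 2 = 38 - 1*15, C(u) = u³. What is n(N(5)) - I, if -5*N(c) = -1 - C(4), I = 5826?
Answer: -5952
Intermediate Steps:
T = 21 (T = -2 + (38 - 1*15) = -2 + (38 - 15) = -2 + 23 = 21)
N(c) = 13 (N(c) = -(-1 - 1*4³)/5 = -(-1 - 1*64)/5 = -(-1 - 64)/5 = -⅕*(-65) = 13)
n(P) = -126 (n(P) = -105 - 1*21 = -105 - 21 = -126)
n(N(5)) - I = -126 - 1*5826 = -126 - 5826 = -5952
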